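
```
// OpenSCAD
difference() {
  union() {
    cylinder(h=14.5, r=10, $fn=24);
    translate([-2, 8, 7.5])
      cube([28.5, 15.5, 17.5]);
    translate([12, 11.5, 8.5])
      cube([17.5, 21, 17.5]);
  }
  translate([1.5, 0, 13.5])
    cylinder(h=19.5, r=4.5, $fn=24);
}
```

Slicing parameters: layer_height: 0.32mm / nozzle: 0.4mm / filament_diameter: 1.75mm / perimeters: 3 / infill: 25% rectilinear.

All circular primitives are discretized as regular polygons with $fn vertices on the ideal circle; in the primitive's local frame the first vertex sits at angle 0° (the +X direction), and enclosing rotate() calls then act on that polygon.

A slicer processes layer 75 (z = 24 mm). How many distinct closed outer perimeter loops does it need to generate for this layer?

1

At z = 24 mm: the cylinder does not reach this height (z outside [0, 14.5]); the cube at (-2, 8) (footprint 28.5×15.5) is included at this height; the cube at (12, 11.5) is present — its section is the full 17.5×21 rectangle; Merging all regions: the regions partially overlap (shared area 174.00 mm²), so overlapping operands fuse into one piece — 1 connected region; the r=4.5 cylinder at (1.5, 0) gives a regular 24-gon of circumradius 4.5 (constant along its height); Taking the first minus the rest: starting from that combined region, the r=4.5 cylinder at (1.5, 0) misses the remaining region (no effect) — 1 connected region. The result has 1 disconnected region.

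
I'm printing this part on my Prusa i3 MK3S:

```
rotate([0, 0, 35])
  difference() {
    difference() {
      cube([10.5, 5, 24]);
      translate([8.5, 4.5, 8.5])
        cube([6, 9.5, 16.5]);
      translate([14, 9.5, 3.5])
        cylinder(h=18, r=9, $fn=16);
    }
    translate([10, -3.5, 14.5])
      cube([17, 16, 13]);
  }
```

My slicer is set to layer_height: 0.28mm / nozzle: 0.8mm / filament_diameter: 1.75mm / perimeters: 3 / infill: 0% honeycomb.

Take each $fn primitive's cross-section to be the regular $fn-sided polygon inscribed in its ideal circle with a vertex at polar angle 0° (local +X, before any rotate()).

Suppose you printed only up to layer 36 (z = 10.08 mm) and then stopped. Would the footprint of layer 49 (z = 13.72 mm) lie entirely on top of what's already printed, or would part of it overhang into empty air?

Compare the two slices. At z = 10.08: the cube is present — its section is the full 10.5×5 rectangle (area 52.50 mm²); the 6×9.5 cube at (8.5, 4.5) contributes its full rectangle (area 57.00 mm²); the r=9 cylinder at (14, 9.5) contributes a regular 16-gon of circumradius 9 (area = (16/2)·9.000²·sin(360°/16) = 247.98 mm²); Subtracting the remaining from the first: starting from the 10.5×5 cube (52.50 mm²), the 6×9.5 cube at (8.5, 4.5) partially overlaps it — only the 1.00 mm² overlap (of its 57.00 mm²) is removed, clipping the outline; the r=9 cylinder at (14, 9.5) partially overlaps it — only the 8.24 mm² overlap (of its 247.98 mm²) is removed, clipping the outline — area = 43.26 mm²; the cube at (10, -3.5) is not intersected at this z (z outside [14.5, 27.5]); Subtracting the remaining from the first: none of the subtracted shapes is present at this height, so that combined region is unchanged — area = 43.26 mm²; (rotated 35° about Z; rotation is an isometry so areas/perimeters/island counts are preserved). At z = 13.72: the cube is present — its section is the full 10.5×5 rectangle (area 52.50 mm²); the 6×9.5 cube at (8.5, 4.5) contributes its full rectangle (area 57.00 mm²); the cylinder at (14, 9.5): section is a regular 16-gon, circumradius r=9 (area = (16/2)·9.000²·sin(360°/16) = 247.98 mm²); After the difference (first − rest): starting from the 10.5×5 cube (52.50 mm²), the 6×9.5 cube at (8.5, 4.5) partially overlaps it — only the 1.00 mm² overlap (of its 57.00 mm²) is removed, clipping the outline; the r=9 cylinder at (14, 9.5) partially overlaps it — only the 8.24 mm² overlap (of its 247.98 mm²) is removed, clipping the outline — area = 43.26 mm²; the cube at (10, -3.5) is not intersected at this z (z outside [14.5, 27.5]); Subtracting the remaining from the first: none of the subtracted shapes is present at this height, so the result so far is unchanged — area = 43.26 mm²; (rotated 35° about Z; rotation is an isometry so areas/perimeters/island counts are preserved). Checking containment: the cross-section at z = 13.72 is a subset of the cross-section at z = 10.08.

entirely on top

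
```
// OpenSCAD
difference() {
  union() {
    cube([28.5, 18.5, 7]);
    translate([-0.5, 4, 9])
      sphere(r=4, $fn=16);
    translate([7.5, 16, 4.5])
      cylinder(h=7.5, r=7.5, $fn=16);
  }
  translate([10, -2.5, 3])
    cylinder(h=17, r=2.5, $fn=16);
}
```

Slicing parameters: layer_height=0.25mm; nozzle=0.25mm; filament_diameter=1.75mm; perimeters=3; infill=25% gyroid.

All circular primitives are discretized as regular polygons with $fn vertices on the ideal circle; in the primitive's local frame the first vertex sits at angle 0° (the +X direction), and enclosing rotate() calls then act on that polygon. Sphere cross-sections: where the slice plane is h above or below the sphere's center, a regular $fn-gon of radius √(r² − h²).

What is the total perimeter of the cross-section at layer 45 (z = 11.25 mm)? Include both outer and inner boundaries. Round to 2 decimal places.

At z = 11.25 mm: the cube is absent (z outside [0, 7]); the r=4 sphere at (-0.5, 4) slices to a regular 16-gon of circumradius 3.307 (√(r²−h²) with h=2.25 from center) (perimeter = 2·16·3.307·sin(180°/16) = 20.65 mm); the r=7.5 cylinder at (7.5, 16) contributes a regular 16-gon of circumradius 7.5 (perimeter = 2·16·7.500·sin(180°/16) = 46.82 mm); Combining (union): the 2 present regions are separate (no shared area or edge), so areas and boundary lengths simply add and each stays a separate island — boundary = 67.47 mm; the r=2.5 cylinder at (10, -2.5) contributes a regular 16-gon of circumradius 2.5 (perimeter = 2·16·2.500·sin(180°/16) = 15.61 mm); After the difference (first − rest): starting from the result so far, the r=2.5 cylinder at (10, -2.5) misses the remaining region (no effect) — boundary = 67.47 mm. Overall, the cross-section has 2 separate islands. Total boundary length (outer) = 67.47 mm.

67.47 mm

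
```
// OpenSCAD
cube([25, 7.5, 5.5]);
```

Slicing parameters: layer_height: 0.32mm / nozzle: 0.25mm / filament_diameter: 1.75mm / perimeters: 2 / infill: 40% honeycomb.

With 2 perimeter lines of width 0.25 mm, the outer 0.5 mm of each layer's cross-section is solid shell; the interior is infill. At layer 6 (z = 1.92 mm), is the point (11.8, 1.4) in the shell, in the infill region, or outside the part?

infill

At z = 1.92 mm: the cube (footprint 25×7.5) is included at this height. Overall, the cross-section is a single solid region. The nearest boundary edge runs (0.00, 0.00)→(25.00, 0.00); distance from the point to it = 1.40 mm. The point is inside the cross-section and 1.40 mm from the nearest boundary — more than the 0.5 mm shell width (2 × 0.25), so it's in the infill interior.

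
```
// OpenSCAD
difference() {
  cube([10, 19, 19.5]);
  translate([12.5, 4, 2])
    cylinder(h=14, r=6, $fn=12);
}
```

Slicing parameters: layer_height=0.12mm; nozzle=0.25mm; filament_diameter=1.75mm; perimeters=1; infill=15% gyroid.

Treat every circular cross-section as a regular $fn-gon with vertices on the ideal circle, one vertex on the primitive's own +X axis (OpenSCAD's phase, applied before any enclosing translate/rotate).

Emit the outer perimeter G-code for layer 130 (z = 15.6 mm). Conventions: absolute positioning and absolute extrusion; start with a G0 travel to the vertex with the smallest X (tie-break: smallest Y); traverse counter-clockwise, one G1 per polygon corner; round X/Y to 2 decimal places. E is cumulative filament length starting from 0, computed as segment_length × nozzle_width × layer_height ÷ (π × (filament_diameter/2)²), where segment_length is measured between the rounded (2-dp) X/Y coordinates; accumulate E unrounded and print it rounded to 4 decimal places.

G0 X0.00 Y0.00 Z15.60
G1 X8.30 Y0.00 E0.1035
G1 X7.30 Y1.00 E0.1212
G1 X6.50 Y4.00 E0.1599
G1 X7.30 Y7.00 E0.1986
G1 X9.50 Y9.20 E0.2374
G1 X10.00 Y9.33 E0.2439
G1 X10.00 Y19.00 E0.3645
G1 X0.00 Y19.00 E0.4892
G1 X0.00 Y0.00 E0.7262

At z = 15.6 mm: the cube is present — its section is the full 10×19 rectangle; the r=6 cylinder at (12.5, 4) contributes a regular 12-gon of circumradius 6; After the difference (first − rest): starting from the 10×19 cube, the r=6 cylinder at (12.5, 4) partially overlaps it — only the 24.33 mm² overlap (of its 108.00 mm²) is removed, clipping the outline — 1 connected region. The outline is a single polygon with 9 vertices. Extrusion per mm of travel: 0.25 × 0.12 / (π × 0.875²) = 0.012473. Accumulating E over each segment gives final E = 0.7262.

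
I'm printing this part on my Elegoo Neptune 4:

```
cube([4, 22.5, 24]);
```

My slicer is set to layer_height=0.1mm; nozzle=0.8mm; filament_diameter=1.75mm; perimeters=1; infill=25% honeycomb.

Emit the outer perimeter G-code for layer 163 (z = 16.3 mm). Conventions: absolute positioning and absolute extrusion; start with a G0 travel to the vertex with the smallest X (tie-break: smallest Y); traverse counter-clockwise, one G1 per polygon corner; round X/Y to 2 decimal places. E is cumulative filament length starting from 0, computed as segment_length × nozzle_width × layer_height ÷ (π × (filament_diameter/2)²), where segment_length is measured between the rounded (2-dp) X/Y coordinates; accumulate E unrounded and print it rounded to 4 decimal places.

At z = 16.3 mm: the cube is present — its section is the full 4×22.5 rectangle. The outline is a single polygon with 4 vertices. Extrusion per mm of travel: 0.8 × 0.1 / (π × 0.875²) = 0.033260. Accumulating E over each segment gives final E = 1.7628.

G0 X0.00 Y0.00 Z16.30
G1 X4.00 Y0.00 E0.1330
G1 X4.00 Y22.50 E0.8814
G1 X0.00 Y22.50 E1.0144
G1 X0.00 Y0.00 E1.7628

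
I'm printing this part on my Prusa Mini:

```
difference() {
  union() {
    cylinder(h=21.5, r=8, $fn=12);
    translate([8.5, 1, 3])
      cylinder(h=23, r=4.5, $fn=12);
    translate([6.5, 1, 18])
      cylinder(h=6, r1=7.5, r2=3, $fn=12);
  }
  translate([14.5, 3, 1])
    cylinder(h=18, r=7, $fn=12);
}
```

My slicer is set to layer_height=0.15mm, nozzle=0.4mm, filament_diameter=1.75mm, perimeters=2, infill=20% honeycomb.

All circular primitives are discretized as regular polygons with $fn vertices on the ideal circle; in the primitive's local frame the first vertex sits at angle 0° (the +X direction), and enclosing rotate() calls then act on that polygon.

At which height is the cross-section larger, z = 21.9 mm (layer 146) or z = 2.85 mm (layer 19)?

Layer 146 (z = 21.9): the cylinder is not intersected at this z (z outside [0, 21.5]); the r=4.5 cylinder at (8.5, 1) contributes a regular 12-gon of circumradius 4.5 (area = (12/2)·4.500²·sin(360°/12) = 60.75 mm²); the cone at (6.5, 1) contributes a regular 12-gon of circumradius 4.575 (interpolated between r1=7.5 and r2=3 at t=0.650) (area = (12/2)·4.575²·sin(360°/12) = 62.79 mm²); Taking the union: the regions partially overlap — summed areas 123.54 mm² minus the doubly-counted overlap 44.15 mm² gives 79.40 mm² — area = 79.40 mm²; the cylinder at (14.5, 3) is not intersected at this z (z outside [1, 19]); Taking the first minus the rest: none of the subtracted shapes is present at this height, so the result so far is unchanged — area = 79.40 mm². So its area = 79.40 mm². Layer 19 (z = 2.85): the r=8 cylinder contributes a regular 12-gon of circumradius 8 (area = (12/2)·8.000²·sin(360°/12) = 192.00 mm²); the cylinder at (8.5, 1) does not reach this height (z outside [3, 26]); the cone at (6.5, 1) is not intersected at this z (z outside [18, 24]); Taking the union: only the r=8 cylinder is present, so the union is just that shape — area = 192.00 mm²; the cylinder at (14.5, 3): section is a regular 12-gon, circumradius r=7 (area = (12/2)·7.000²·sin(360°/12) = 147.00 mm²); After the difference (first − rest): starting from the result so far (192.00 mm²), the r=7 cylinder at (14.5, 3) misses the remaining region (no effect) — area = 192.00 mm². So its area = 192.00 mm². Layer 19 is larger (192.00 vs 79.40 mm²).

layer 19 (z = 2.85 mm)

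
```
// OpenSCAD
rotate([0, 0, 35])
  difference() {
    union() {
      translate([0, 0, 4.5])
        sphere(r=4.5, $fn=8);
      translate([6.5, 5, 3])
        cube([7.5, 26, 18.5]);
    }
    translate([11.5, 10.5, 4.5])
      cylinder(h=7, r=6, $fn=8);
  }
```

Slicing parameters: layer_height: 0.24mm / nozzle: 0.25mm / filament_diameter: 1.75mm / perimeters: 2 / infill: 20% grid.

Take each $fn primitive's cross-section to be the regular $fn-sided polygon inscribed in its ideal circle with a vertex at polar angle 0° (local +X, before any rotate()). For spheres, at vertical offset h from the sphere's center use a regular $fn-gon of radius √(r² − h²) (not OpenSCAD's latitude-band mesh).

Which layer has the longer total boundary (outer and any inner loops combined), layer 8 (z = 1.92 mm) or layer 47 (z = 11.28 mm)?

layer 47 (z = 11.28 mm)

Layer 8 (z = 1.92): the r=4.5 sphere slices to a regular 8-gon of circumradius 3.687 (√(r²−h²) with h=2.58 from center) (perimeter = 2·8·3.687·sin(180°/8) = 22.57 mm); the cube at (6.5, 5) is not intersected at this z (z outside [3, 21.5]); Merging all regions: only the r=4.5 sphere is present, so the union is just that shape — boundary = 22.57 mm; the cylinder at (11.5, 10.5) is not intersected at this z (z outside [4.5, 11.5]); Taking the first minus the rest: none of the subtracted shapes is present at this height, so the result so far is unchanged — boundary = 22.57 mm; (rotated 35° about Z; rotation is an isometry so areas/perimeters/island counts are preserved). So its perimeter = 22.57 mm. Layer 47 (z = 11.28): the sphere does not reach this height (|z−center|=6.780 > r=4.5); the 7.5×26 cube at (6.5, 5) contributes its full rectangle (perimeter 67.00 mm); Combining (union): only the 7.5×26 cube at (6.5, 5) is present, so the union is just that shape — boundary = 67.00 mm; the cylinder at (11.5, 10.5): section is a regular 8-gon, circumradius r=6 (perimeter = 2·8·6.000·sin(180°/8) = 36.74 mm); After the difference (first − rest): starting from that combined region, the r=6 cylinder at (11.5, 10.5) partially overlaps it — only the 75.31 mm² overlap (of its 101.82 mm²) is removed, clipping the outline — boundary = 65.77 mm; (rotated 35° about Z; rotation is an isometry so areas/perimeters/island counts are preserved). So its perimeter = 65.77 mm. Layer 47 is larger (65.77 vs 22.57 mm).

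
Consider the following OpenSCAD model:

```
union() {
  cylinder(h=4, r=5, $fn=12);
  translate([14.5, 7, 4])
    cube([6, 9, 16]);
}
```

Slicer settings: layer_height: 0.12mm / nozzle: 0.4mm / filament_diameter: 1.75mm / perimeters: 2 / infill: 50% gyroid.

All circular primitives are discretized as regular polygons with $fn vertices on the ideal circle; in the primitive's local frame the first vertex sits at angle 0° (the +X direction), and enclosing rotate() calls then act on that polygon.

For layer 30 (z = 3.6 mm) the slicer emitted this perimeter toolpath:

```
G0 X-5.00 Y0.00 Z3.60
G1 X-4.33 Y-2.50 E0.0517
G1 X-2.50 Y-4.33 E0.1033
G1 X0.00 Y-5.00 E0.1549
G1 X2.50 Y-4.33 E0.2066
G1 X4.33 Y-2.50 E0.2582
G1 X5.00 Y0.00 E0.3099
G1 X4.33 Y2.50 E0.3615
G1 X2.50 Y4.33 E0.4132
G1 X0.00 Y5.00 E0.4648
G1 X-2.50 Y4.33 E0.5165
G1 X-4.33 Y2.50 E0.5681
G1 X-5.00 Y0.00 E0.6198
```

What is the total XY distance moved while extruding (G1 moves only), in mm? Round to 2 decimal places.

Sum the Euclidean lengths of each G1 segment: total = 31.06 mm.

31.06 mm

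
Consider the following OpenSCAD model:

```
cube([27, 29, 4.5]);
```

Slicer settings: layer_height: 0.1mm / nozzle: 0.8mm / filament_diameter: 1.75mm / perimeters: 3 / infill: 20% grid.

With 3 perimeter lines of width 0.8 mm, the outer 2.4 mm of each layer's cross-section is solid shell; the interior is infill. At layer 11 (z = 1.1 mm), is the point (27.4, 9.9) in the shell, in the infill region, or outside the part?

outside

At z = 1.1 mm: the cube is present — its section is the full 27×29 rectangle. Overall, the cross-section is a single solid region. The nearest boundary edge runs (27.00, 0.00)→(27.00, 29.00); distance from the point to it = 0.40 mm. The point is not inside any of the regions above, so it lies outside the cross-section (0.40 mm from the nearest boundary).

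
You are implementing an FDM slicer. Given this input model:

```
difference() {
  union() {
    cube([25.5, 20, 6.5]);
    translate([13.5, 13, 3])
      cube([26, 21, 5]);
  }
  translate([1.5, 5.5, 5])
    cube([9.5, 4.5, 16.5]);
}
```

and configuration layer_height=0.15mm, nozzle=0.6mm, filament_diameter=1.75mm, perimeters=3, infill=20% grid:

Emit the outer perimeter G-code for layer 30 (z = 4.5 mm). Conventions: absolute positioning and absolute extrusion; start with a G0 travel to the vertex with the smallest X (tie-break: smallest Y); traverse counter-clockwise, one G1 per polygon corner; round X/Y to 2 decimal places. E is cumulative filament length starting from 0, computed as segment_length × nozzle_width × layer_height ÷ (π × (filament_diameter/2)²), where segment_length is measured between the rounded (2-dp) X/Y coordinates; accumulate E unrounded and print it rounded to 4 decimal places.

G0 X0.00 Y0.00 Z4.50
G1 X25.50 Y0.00 E0.9542
G1 X25.50 Y13.00 E1.4406
G1 X39.50 Y13.00 E1.9644
G1 X39.50 Y34.00 E2.7502
G1 X13.50 Y34.00 E3.7231
G1 X13.50 Y20.00 E4.2469
G1 X0.00 Y20.00 E4.7520
G1 X0.00 Y0.00 E5.5004

At z = 4.5 mm: the 25.5×20 cube contributes its full rectangle; the cube at (13.5, 13) (footprint 26×21) is included at this height; Merging all regions: the regions partially overlap (shared area 84.00 mm²), so overlapping operands fuse into one piece — 1 connected region; the cube at (1.5, 5.5) does not reach this height (z outside [5, 21.5]); Subtracting the remaining from the first: none of the subtracted shapes is present at this height, so the result so far is unchanged — 1 connected region. The outline is a single polygon with 8 vertices. Extrusion per mm of travel: 0.6 × 0.15 / (π × 0.875²) = 0.037418. Accumulating E over each segment gives final E = 5.5004.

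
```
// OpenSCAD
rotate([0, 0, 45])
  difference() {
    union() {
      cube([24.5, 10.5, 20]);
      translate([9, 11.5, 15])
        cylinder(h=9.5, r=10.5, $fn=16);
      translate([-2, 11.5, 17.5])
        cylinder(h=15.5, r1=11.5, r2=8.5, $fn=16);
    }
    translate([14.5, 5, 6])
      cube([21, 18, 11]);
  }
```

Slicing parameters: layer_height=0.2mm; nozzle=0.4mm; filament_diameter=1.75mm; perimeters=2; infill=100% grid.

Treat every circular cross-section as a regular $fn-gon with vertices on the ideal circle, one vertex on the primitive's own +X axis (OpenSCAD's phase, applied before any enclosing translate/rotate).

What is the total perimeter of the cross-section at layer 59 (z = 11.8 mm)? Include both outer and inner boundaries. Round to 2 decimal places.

At z = 11.8 mm: the cube is present — its section is the full 24.5×10.5 rectangle (perimeter 70.00 mm); the cylinder at (9, 11.5) is absent (z outside [15, 24.5]); the cone at (-2, 11.5) is not intersected at this z (z outside [17.5, 33]); Taking the union: only the 24.5×10.5 cube is present, so the union is just that shape — boundary = 70.00 mm; the cube at (14.5, 5) (footprint 21×18) is included at this height (perimeter 78.00 mm); Taking the first minus the rest: starting from the result so far, the 21×18 cube at (14.5, 5) partially overlaps it — only the 55.00 mm² overlap (of its 378.00 mm²) is removed, clipping the outline — boundary = 70.00 mm; (rotated 45° about Z; rotation is an isometry so areas/perimeters/island counts are preserved). Overall, the cross-section is a single solid region. Total boundary length (outer) = 70.00 mm.

70.00 mm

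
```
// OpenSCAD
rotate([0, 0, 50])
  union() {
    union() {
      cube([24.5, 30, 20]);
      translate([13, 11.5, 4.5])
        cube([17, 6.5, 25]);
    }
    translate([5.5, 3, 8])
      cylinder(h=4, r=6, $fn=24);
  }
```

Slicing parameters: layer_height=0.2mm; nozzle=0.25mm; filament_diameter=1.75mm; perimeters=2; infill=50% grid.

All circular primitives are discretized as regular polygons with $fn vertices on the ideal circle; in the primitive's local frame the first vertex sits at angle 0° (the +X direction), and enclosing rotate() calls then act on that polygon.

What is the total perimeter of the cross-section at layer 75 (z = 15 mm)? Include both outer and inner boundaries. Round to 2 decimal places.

At z = 15 mm: the 24.5×30 cube contributes its full rectangle (perimeter 109.00 mm); the cube at (13, 11.5) is present — its section is the full 17×6.5 rectangle (perimeter 47.00 mm); Merging all regions: the regions partially overlap (shared area 74.75 mm²), so the edge portions inside another operand are dropped and the merged outline is re-measured after clipping — boundary = 120.00 mm; the cylinder at (5.5, 3) is not intersected at this z (z outside [8, 12]); Taking the union: only that combined region is present, so the union is just that shape — boundary = 120.00 mm; (whole slice rotated 50° about Z — lengths, areas and connectivity unchanged). Overall, the cross-section is a single solid region. Total boundary length (outer) = 120.00 mm.

120.00 mm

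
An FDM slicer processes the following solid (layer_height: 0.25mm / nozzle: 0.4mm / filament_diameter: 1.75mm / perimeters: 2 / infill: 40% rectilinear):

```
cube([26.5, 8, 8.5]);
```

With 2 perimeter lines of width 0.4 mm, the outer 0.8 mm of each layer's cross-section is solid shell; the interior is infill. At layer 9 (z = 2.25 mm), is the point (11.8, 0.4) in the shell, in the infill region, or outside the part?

shell

At z = 2.25 mm: the cube (footprint 26.5×8) is included at this height. Overall, the cross-section is a single solid region. The nearest boundary edge runs (0.00, 0.00)→(26.50, 0.00); distance from the point to it = 0.40 mm. The point is inside the cross-section, 0.40 mm from the nearest boundary — within the 0.8 mm shell band (2 × 0.4).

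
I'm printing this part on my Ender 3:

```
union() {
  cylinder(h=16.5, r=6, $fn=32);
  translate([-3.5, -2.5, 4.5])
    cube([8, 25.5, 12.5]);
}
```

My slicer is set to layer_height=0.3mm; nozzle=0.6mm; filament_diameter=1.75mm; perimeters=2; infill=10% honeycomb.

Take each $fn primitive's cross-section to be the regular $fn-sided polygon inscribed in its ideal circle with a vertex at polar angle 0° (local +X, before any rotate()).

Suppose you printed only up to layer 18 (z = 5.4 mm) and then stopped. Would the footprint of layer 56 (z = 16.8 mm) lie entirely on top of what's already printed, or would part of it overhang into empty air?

entirely on top

Compare the two slices. At z = 5.4: the cylinder: section is a regular 32-gon, circumradius r=6 (area = (32/2)·6.000²·sin(360°/32) = 112.37 mm²); the cube at (-3.5, -2.5) is present — its section is the full 8×25.5 rectangle (area 204.00 mm²); Combining (union): the regions partially overlap — summed areas 316.37 mm² minus the doubly-counted overlap 63.77 mm² gives 252.60 mm² — area = 252.60 mm². At z = 16.8: the cylinder does not reach this height (z outside [0, 16.5]); the cube at (-3.5, -2.5) (footprint 8×25.5) is included at this height (area 204.00 mm²); Merging all regions: only the 8×25.5 cube at (-3.5, -2.5) is present, so the union is just that shape — area = 204.00 mm². Checking containment: the cross-section at z = 16.8 is a subset of the cross-section at z = 5.4.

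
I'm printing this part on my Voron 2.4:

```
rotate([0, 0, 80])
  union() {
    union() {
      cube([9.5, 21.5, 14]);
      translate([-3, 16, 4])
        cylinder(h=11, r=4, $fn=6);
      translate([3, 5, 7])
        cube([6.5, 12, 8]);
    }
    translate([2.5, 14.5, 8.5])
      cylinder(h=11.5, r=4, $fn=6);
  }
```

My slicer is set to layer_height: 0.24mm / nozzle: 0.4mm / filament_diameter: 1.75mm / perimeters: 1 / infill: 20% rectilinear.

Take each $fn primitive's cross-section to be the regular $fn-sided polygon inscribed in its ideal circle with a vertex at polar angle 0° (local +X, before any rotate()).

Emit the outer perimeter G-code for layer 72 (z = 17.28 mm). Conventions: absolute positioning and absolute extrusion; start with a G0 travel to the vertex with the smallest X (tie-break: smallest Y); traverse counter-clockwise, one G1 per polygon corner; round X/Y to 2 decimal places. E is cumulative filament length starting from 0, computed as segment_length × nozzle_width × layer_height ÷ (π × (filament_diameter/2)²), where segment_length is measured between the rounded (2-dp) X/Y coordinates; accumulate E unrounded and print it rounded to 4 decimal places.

G0 X-17.60 Y3.61 Z17.28
G1 X-14.54 Y1.04 E0.1595
G1 X-10.78 Y2.41 E0.3192
G1 X-10.09 Y6.35 E0.4789
G1 X-13.15 Y8.92 E0.6384
G1 X-16.91 Y7.55 E0.7981
G1 X-17.60 Y3.61 E0.9577

At z = 17.28 mm: the cube does not reach this height (z outside [0, 14]); the cylinder at (-3, 16) is absent (z outside [4, 15]); the cube at (3, 5) is not intersected at this z (z outside [7, 15]); Combining (union): nothing is present at this height; the r=4 cylinder at (2.5, 14.5) contributes a regular 6-gon of circumradius 4; Merging all regions: only the r=4 cylinder at (2.5, 14.5) is present, so the union is just that shape — 1 connected region; (rotated 80° about Z; rotation is an isometry so areas/perimeters/island counts are preserved). The outline is a single polygon with 6 vertices. Extrusion per mm of travel: 0.4 × 0.24 / (π × 0.875²) = 0.039912. Accumulating E over each segment gives final E = 0.9577.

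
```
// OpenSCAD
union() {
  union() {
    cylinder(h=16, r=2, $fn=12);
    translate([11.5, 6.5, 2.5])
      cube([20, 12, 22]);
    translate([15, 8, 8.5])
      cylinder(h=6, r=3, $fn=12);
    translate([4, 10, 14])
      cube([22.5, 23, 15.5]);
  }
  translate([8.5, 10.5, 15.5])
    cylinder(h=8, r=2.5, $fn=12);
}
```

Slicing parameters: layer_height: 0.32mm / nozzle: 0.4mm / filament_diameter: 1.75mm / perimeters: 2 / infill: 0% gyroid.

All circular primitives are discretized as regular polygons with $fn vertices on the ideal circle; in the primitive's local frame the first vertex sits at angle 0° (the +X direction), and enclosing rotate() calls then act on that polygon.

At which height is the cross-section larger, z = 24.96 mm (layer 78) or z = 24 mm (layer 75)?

layer 75 (z = 24 mm)

Layer 78 (z = 24.96): the cylinder does not reach this height (z outside [0, 16]); the cube at (11.5, 6.5) is not intersected at this z (z outside [2.5, 24.5]); the cylinder at (15, 8) does not reach this height (z outside [8.5, 14.5]); the 22.5×23 cube at (4, 10) contributes its full rectangle (area 517.50 mm²); Merging all regions: only the 22.5×23 cube at (4, 10) is present, so the union is just that shape — area = 517.50 mm²; the cylinder at (8.5, 10.5) does not reach this height (z outside [15.5, 23.5]); Merging all regions: only that combined region is present, so the union is just that shape — area = 517.50 mm². So its area = 517.50 mm². Layer 75 (z = 24): the cylinder does not reach this height (z outside [0, 16]); the cube at (11.5, 6.5) (footprint 20×12) is included at this height (area 240.00 mm²); the cylinder at (15, 8) is absent (z outside [8.5, 14.5]); the cube at (4, 10) is present — its section is the full 22.5×23 rectangle (area 517.50 mm²); Taking the union: the regions partially overlap — summed areas 757.50 mm² minus the doubly-counted overlap 127.50 mm² gives 630.00 mm² — area = 630.00 mm²; the cylinder at (8.5, 10.5) does not reach this height (z outside [15.5, 23.5]); Taking the union: only the result so far is present, so the union is just that shape — area = 630.00 mm². So its area = 630.00 mm². Layer 75 is larger (630.00 vs 517.50 mm²).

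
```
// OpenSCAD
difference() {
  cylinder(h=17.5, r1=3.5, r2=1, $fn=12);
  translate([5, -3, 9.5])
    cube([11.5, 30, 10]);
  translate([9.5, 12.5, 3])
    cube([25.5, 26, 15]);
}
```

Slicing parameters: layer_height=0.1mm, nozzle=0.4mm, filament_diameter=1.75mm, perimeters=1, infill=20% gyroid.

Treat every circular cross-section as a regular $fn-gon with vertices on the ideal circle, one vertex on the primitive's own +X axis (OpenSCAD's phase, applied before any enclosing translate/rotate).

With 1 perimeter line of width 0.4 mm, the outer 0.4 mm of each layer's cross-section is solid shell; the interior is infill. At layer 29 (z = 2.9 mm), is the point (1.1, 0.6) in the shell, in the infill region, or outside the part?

infill

At z = 2.9 mm: the cone: at t=0.166 of its height the radius interpolates to r₁+(r₂−r₁)t = 3.086, giving a regular 12-gon of that circumradius; the cube at (5, -3) does not reach this height (z outside [9.5, 19.5]); the cube at (9.5, 12.5) is absent (z outside [3, 18]); Subtracting the remaining from the first: none of the subtracted shapes is present at this height, so the cone is unchanged — 1 connected region. Overall, the cross-section is a single solid region. The nearest boundary edge runs (3.09, 0.00)→(2.67, 1.54); distance from the point to it = 1.76 mm. The point is inside the cross-section and 1.76 mm from the nearest boundary — more than the 0.4 mm shell width (1 × 0.4), so it's in the infill interior.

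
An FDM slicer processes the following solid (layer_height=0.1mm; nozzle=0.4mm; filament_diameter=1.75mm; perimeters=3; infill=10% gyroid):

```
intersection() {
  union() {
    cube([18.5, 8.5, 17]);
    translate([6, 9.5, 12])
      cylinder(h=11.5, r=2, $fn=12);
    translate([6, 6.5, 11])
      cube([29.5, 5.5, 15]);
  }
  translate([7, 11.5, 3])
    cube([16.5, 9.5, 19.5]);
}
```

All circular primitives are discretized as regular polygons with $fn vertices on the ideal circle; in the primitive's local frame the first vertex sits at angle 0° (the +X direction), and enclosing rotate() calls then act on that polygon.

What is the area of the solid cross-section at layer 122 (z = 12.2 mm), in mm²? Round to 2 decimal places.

8.25 mm²

At z = 12.2 mm: the cube is present — its section is the full 18.5×8.5 rectangle (area 157.25 mm²); the r=2 cylinder at (6, 9.5) contributes a regular 12-gon of circumradius 2 (area = (12/2)·2.000²·sin(360°/12) = 12.00 mm²); the 29.5×5.5 cube at (6, 6.5) contributes its full rectangle (area 162.25 mm²); Merging all regions: the regions partially overlap — summed areas 331.50 mm² minus the doubly-counted overlap 32.13 mm² gives 299.37 mm² — area = 299.37 mm²; the cube at (7, 11.5) is present — its section is the full 16.5×9.5 rectangle (area 156.75 mm²); After intersecting: the 16.5×9.5 cube at (7, 11.5) partially overlaps the result so far; clipping to the common part keeps 8.25 mm² — area = 8.25 mm². Overall, the cross-section is a single solid region. Net area = 8.25 mm².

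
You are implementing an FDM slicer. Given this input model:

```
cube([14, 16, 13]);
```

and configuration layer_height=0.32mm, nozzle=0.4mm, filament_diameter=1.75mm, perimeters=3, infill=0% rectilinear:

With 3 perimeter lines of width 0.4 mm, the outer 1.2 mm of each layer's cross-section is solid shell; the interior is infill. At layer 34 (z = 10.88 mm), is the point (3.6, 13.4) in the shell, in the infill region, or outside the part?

At z = 10.88 mm: the 14×16 cube contributes its full rectangle. Overall, the cross-section is a single solid region. The nearest boundary edge runs (14.00, 16.00)→(0.00, 16.00); distance from the point to it = 2.60 mm. The point is inside the cross-section and 2.60 mm from the nearest boundary — more than the 1.2 mm shell width (3 × 0.4), so it's in the infill interior.

infill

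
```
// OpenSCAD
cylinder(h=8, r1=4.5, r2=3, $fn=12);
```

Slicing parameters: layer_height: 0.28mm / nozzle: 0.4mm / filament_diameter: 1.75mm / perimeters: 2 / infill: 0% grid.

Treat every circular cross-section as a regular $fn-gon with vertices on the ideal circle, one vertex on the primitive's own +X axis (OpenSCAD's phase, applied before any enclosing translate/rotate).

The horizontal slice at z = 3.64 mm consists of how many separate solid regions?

At z = 3.64 mm: the cone: at t=0.455 of its height the radius interpolates to r₁+(r₂−r₁)t = 3.817, giving a regular 12-gon of that circumradius. The result has 1 disconnected region.

1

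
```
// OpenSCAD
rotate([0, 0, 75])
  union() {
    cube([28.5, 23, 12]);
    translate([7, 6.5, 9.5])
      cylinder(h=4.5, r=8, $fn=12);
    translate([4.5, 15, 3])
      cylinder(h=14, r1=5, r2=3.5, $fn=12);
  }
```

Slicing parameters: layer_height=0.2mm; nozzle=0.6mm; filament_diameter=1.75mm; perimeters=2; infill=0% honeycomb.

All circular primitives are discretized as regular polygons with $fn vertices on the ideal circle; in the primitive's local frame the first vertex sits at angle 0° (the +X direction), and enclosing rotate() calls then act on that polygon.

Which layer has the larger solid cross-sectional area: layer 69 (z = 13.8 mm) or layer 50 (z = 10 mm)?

Layer 69 (z = 13.8): the cube is absent (z outside [0, 12]); the cylinder at (7, 6.5): section is a regular 12-gon, circumradius r=8 (area = (12/2)·8.000²·sin(360°/12) = 192.00 mm²); the cone at (4.5, 15) contributes a regular 12-gon of circumradius 3.843 (interpolated between r1=5 and r2=3.5 at t=0.771) (area = (12/2)·3.843²·sin(360°/12) = 44.30 mm²); Combining (union): the regions partially overlap — summed areas 236.30 mm² minus the doubly-counted overlap 12.69 mm² gives 223.61 mm² — area = 223.61 mm²; (rotated 75° about Z; rotation is an isometry so areas/perimeters/island counts are preserved). So its area = 223.61 mm². Layer 50 (z = 10): the 28.5×23 cube contributes its full rectangle (area 655.50 mm²); the r=8 cylinder at (7, 6.5) gives a regular 12-gon of circumradius 8 (constant along its height) (area = (12/2)·8.000²·sin(360°/12) = 192.00 mm²); the cone at (4.5, 15) (r1=5→r2=3.5) has section circumradius 4.250 here — a regular 12-gon (area = (12/2)·4.250²·sin(360°/12) = 54.19 mm²); Taking the union: the regions partially overlap — summed areas 901.69 mm² minus the doubly-counted overlap 234.56 mm² gives 667.13 mm² — area = 667.13 mm²; (rotated 75° about Z; rotation is an isometry so areas/perimeters/island counts are preserved). So its area = 667.13 mm². Layer 50 is larger (667.13 vs 223.61 mm²).

layer 50 (z = 10 mm)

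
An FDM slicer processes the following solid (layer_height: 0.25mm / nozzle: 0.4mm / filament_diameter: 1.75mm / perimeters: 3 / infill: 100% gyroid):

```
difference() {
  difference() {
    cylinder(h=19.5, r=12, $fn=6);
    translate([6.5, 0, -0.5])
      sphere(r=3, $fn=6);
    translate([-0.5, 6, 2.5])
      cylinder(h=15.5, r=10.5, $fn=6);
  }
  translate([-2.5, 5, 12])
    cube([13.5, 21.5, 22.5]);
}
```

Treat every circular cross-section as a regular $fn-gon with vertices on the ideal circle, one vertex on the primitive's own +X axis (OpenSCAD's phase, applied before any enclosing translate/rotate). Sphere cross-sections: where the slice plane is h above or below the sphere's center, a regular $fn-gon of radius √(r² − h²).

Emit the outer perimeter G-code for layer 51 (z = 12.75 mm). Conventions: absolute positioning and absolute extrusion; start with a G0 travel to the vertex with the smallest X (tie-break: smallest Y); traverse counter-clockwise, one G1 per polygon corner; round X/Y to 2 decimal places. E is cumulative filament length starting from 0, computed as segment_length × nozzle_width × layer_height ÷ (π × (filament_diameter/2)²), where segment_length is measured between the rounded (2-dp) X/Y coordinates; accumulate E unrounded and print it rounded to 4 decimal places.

G0 X-12.00 Y0.00 Z12.75
G1 X-6.00 Y-10.39 E0.4988
G1 X6.00 Y-10.39 E0.9977
G1 X12.00 Y0.00 E1.4965
G1 X9.27 Y4.73 E1.7236
G1 X4.75 Y-3.09 E2.0991
G1 X-5.75 Y-3.09 E2.5357
G1 X-9.77 Y3.87 E2.8698
G1 X-12.00 Y0.00 E3.0555

At z = 12.75 mm: the r=12 cylinder gives a regular 6-gon of circumradius 12 (constant along its height); the sphere at (6.5, 0) does not reach this height (|z−center|=13.250 > r=3); the r=10.5 cylinder at (-0.5, 6) gives a regular 6-gon of circumradius 10.5 (constant along its height); Subtracting the remaining from the first: starting from the r=12 cylinder, the r=10.5 cylinder at (-0.5, 6) partially overlaps it — only the 203.51 mm² overlap (of its 286.44 mm²) is removed, clipping the outline — 1 connected region; the 13.5×21.5 cube at (-2.5, 5) contributes its full rectangle; Taking the first minus the rest: starting from that combined region, the 13.5×21.5 cube at (-2.5, 5) misses the remaining region (no effect) — 1 connected region. The outline is a single polygon with 8 vertices. Extrusion per mm of travel: 0.4 × 0.25 / (π × 0.875²) = 0.041575. Accumulating E over each segment gives final E = 3.0555.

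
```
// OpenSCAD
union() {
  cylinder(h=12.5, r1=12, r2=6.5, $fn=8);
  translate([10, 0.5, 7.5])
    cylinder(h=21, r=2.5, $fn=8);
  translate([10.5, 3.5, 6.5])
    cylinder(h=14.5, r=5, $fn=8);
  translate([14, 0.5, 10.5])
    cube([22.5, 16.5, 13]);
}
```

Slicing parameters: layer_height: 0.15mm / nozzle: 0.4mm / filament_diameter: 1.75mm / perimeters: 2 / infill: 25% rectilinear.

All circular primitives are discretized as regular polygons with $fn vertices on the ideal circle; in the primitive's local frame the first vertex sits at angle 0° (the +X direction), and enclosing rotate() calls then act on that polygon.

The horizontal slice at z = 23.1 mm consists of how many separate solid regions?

At z = 23.1 mm: the cone is absent (z outside [0, 12.5]); the cylinder at (10, 0.5): section is a regular 8-gon, circumradius r=2.5; the cylinder at (10.5, 3.5) is not intersected at this z (z outside [6.5, 21]); the cube at (14, 0.5) (footprint 22.5×16.5) is included at this height; Merging all regions: the 2 present regions are separate (no shared area or edge), so areas and boundary lengths simply add and each stays a separate island — 2 connected regions. The result has 2 disconnected regions.

2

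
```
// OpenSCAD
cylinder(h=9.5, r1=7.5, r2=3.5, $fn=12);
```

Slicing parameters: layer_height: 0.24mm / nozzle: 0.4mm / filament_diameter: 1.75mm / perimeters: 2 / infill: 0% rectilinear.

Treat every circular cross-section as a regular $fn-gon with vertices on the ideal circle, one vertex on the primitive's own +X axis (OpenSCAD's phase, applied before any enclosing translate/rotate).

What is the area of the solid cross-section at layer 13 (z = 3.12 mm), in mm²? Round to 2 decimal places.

114.81 mm²

At z = 3.12 mm: the cone: at t=0.328 of its height the radius interpolates to r₁+(r₂−r₁)t = 6.186, giving a regular 12-gon of that circumradius (area = (12/2)·6.186²·sin(360°/12) = 114.81 mm²). Overall, the cross-section is a single solid region. Net area = 114.81 mm².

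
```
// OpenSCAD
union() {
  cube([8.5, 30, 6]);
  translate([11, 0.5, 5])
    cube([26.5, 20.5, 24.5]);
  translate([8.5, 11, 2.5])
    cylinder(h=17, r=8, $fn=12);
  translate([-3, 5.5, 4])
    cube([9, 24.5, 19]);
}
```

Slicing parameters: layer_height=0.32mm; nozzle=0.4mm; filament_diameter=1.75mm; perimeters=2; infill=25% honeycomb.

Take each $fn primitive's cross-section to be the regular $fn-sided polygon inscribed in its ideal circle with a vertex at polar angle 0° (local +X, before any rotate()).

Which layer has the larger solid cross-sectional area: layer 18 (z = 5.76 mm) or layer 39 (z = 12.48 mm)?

layer 18 (z = 5.76 mm)

Layer 18 (z = 5.76): the 8.5×30 cube contributes its full rectangle (area 255.00 mm²); the cube at (11, 0.5) is present — its section is the full 26.5×20.5 rectangle (area 543.25 mm²); the r=8 cylinder at (8.5, 11) contributes a regular 12-gon of circumradius 8 (area = (12/2)·8.000²·sin(360°/12) = 192.00 mm²); the cube at (-3, 5.5) is present — its section is the full 9×24.5 rectangle (area 220.50 mm²); Combining (union): the regions partially overlap — summed areas 1210.75 mm² minus the doubly-counted overlap 300.67 mm² gives 910.08 mm² — area = 910.08 mm². So its area = 910.08 mm². Layer 39 (z = 12.48): the cube is absent (z outside [0, 6]); the cube at (11, 0.5) (footprint 26.5×20.5) is included at this height (area 543.25 mm²); the r=8 cylinder at (8.5, 11) contributes a regular 12-gon of circumradius 8 (area = (12/2)·8.000²·sin(360°/12) = 192.00 mm²); the cube at (-3, 5.5) (footprint 9×24.5) is included at this height (area 220.50 mm²); Merging all regions: the regions partially overlap — summed areas 955.75 mm² minus the doubly-counted overlap 111.89 mm² gives 843.86 mm² — area = 843.86 mm². So its area = 843.86 mm². Layer 18 is larger (910.08 vs 843.86 mm²).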